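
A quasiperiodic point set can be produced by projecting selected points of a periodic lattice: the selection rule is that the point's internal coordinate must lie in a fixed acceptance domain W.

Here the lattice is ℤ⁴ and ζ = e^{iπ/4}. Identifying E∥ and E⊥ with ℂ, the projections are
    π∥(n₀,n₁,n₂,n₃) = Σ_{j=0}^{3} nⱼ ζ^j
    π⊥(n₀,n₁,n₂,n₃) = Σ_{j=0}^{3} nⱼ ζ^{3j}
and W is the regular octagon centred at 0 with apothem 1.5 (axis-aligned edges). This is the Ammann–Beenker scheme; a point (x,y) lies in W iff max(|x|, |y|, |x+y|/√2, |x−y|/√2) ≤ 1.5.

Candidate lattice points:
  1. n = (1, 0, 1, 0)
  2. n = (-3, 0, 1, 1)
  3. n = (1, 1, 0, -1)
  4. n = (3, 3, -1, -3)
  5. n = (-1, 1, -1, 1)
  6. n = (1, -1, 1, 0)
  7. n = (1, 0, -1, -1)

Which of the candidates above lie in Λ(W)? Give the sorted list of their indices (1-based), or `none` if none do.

With ζ = e^{iπ/4} the internal vectors are ζ^0,ζ^3,ζ^6,ζ^9.
candidate 1: n = (1, 0, 1, 0) → π⊥ ≈ (+1.00000, -1.00000); max(|x|,|y|,|x±y|/√2) = 1.41421 ≤ 1.5 ⇒ ∈ W
candidate 2: n = (-3, 0, 1, 1) → π⊥ ≈ (-2.29289, -0.29289); max(|x|,|y|,|x±y|/√2) = 2.29289 > 1.5 ⇒ ∉ W
candidate 3: n = (1, 1, 0, -1) → π⊥ ≈ (-0.41421, +0.00000); max(|x|,|y|,|x±y|/√2) = 0.41421 ≤ 1.5 ⇒ ∈ W
candidate 4: n = (3, 3, -1, -3) → π⊥ ≈ (-1.24264, +1.00000); max(|x|,|y|,|x±y|/√2) = 1.58579 > 1.5 ⇒ ∉ W
candidate 5: n = (-1, 1, -1, 1) → π⊥ ≈ (-1.00000, +2.41421); max(|x|,|y|,|x±y|/√2) = 2.41421 > 1.5 ⇒ ∉ W
candidate 6: n = (1, -1, 1, 0) → π⊥ ≈ (+1.70711, -1.70711); max(|x|,|y|,|x±y|/√2) = 2.41421 > 1.5 ⇒ ∉ W
candidate 7: n = (1, 0, -1, -1) → π⊥ ≈ (+0.29289, +0.29289); max(|x|,|y|,|x±y|/√2) = 0.41421 ≤ 1.5 ⇒ ∈ W

1, 3, 7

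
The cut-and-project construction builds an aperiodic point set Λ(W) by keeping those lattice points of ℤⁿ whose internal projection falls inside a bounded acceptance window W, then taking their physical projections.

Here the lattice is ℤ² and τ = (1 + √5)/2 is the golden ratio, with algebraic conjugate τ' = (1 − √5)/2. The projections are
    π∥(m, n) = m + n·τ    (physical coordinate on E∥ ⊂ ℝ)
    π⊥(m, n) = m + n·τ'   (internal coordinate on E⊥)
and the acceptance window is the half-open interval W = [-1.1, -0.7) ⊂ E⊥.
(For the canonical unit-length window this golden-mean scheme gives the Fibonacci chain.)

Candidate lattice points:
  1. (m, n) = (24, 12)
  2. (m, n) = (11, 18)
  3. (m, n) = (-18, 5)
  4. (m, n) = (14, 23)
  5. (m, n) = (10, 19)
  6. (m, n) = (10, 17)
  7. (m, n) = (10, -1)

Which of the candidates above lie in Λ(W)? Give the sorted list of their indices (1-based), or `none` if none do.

Compute τ' = (1−√5)/2 = -0.6180, so π⊥(m,n) = m -0.6180·n.
[1] lift (24,12): star map gives 16.5836; window check -1.1 ≤ 16.5836 < -0.7 is false → out
[2] lift (11,18): star map gives -0.1246; window check -1.1 ≤ -0.1246 < -0.7 is false → out
[3] lift (-18,5): star map gives -21.0902; window check -1.1 ≤ -21.0902 < -0.7 is false → out
[4] lift (14,23): star map gives -0.2148; window check -1.1 ≤ -0.2148 < -0.7 is false → out
[5] lift (10,19): star map gives -1.7426; window check -1.1 ≤ -1.7426 < -0.7 is false → out
[6] lift (10,17): star map gives -0.5066; window check -1.1 ≤ -0.5066 < -0.7 is false → out
[7] lift (10,-1): star map gives 10.6180; window check -1.1 ≤ 10.6180 < -0.7 is false → out

none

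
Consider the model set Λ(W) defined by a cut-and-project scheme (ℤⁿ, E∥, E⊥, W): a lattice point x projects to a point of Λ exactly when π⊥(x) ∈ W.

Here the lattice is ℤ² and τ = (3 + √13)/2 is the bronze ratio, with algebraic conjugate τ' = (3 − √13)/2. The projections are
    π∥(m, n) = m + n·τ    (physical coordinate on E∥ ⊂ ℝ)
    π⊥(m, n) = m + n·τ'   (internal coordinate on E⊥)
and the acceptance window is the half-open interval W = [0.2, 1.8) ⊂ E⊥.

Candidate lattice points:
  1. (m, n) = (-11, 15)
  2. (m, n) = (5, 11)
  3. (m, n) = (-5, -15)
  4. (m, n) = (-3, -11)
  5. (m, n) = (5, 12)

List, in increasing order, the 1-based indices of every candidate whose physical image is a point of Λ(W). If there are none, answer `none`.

2, 4, 5

Compute τ' = (3−√13)/2 = -0.3028, so π⊥(m,n) = m -0.3028·n.
candidate 1: (m,n)=(-11,15) → π∥ = -11+15·τ ≈ 38.5416, π⊥ = -11+15·τ' ≈ -15.5416 ∉ [0.2, 1.8) ⇒ out
candidate 2: (m,n)=(5,11) → π∥ = 5+11·τ ≈ 41.3305, π⊥ = 5+11·τ' ≈ 1.6695 ∈ [0.2, 1.8) ⇒ IN Λ
candidate 3: (m,n)=(-5,-15) → π∥ = -5-15·τ ≈ -54.5416, π⊥ = -5-15·τ' ≈ -0.4584 ∉ [0.2, 1.8) ⇒ out
candidate 4: (m,n)=(-3,-11) → π∥ = -3-11·τ ≈ -39.3305, π⊥ = -3-11·τ' ≈ 0.3305 ∈ [0.2, 1.8) ⇒ IN Λ
candidate 5: (m,n)=(5,12) → π∥ = 5+12·τ ≈ 44.6333, π⊥ = 5+12·τ' ≈ 1.3667 ∈ [0.2, 1.8) ⇒ IN Λ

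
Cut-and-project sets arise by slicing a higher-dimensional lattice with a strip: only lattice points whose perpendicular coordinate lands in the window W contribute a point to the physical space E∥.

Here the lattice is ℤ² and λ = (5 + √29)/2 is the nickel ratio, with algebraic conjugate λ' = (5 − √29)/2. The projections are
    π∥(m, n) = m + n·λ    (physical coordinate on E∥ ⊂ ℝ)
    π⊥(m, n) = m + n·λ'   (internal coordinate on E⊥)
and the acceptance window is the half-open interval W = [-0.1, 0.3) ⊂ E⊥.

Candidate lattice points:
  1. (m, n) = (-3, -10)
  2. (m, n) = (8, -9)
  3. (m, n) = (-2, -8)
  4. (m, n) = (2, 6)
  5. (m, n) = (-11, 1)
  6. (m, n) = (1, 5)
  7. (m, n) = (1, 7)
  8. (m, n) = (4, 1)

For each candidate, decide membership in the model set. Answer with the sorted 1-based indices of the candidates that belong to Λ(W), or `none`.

6

Numerically λ ≈ 5.19258 and λ' = −1/λ ≈ -0.19258.
#1 (-3,-10): internal coord -3 + (-10)·λ' = -1.07418; -1.07418 ∉ [-0.1, 0.3) → out
#2 (8,-9): internal coord 8 + (-9)·λ' = +9.73324; +9.73324 ∉ [-0.1, 0.3) → out
#3 (-2,-8): internal coord -2 + (-8)·λ' = -0.45934; -0.45934 ∉ [-0.1, 0.3) → out
#4 (2,6): internal coord 2 + (6)·λ' = +0.84451; +0.84451 ∉ [-0.1, 0.3) → out
#5 (-11,1): internal coord -11 + (1)·λ' = -11.19258; -11.19258 ∉ [-0.1, 0.3) → out
#6 (1,5): internal coord 1 + (5)·λ' = +0.03709; +0.03709 ∈ [-0.1, 0.3) → IN Λ
#7 (1,7): internal coord 1 + (7)·λ' = -0.34808; -0.34808 ∉ [-0.1, 0.3) → out
#8 (4,1): internal coord 4 + (1)·λ' = +3.80742; +3.80742 ∉ [-0.1, 0.3) → out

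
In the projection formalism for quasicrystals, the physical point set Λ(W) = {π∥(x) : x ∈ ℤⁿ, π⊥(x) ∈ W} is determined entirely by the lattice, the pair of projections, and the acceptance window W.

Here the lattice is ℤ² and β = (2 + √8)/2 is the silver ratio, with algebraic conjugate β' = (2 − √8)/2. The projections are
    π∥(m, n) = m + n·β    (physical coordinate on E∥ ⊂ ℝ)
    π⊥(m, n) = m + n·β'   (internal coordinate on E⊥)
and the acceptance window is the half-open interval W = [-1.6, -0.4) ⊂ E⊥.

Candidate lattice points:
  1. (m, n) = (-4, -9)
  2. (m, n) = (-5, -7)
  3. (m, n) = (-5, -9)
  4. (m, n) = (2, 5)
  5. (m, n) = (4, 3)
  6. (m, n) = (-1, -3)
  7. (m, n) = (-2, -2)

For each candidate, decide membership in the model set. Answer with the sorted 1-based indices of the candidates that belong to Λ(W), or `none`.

Numerically β ≈ 2.41421 and β' = −1/β ≈ -0.41421.
[1] lift (-4,-9): star map gives -0.27208; window check -1.6 ≤ -0.27208 < -0.4 is false → out
[2] lift (-5,-7): star map gives -2.10051; window check -1.6 ≤ -2.10051 < -0.4 is false → out
[3] lift (-5,-9): star map gives -1.27208; window check -1.6 ≤ -1.27208 < -0.4 is true → IN Λ
[4] lift (2,5): star map gives -0.07107; window check -1.6 ≤ -0.07107 < -0.4 is false → out
[5] lift (4,3): star map gives 2.75736; window check -1.6 ≤ 2.75736 < -0.4 is false → out
[6] lift (-1,-3): star map gives 0.24264; window check -1.6 ≤ 0.24264 < -0.4 is false → out
[7] lift (-2,-2): star map gives -1.17157; window check -1.6 ≤ -1.17157 < -0.4 is true → IN Λ

3, 7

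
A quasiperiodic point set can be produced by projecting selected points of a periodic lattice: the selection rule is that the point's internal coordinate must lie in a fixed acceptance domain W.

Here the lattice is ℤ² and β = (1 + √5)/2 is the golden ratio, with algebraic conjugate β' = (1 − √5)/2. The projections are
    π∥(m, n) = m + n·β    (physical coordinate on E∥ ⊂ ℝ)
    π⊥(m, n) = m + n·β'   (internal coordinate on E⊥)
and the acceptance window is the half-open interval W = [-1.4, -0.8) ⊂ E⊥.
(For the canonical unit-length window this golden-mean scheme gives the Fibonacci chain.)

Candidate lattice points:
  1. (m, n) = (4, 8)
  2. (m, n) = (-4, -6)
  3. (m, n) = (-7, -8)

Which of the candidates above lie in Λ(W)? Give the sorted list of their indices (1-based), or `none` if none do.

Compute β' = (1−√5)/2 = -0.618034, so π⊥(m,n) = m -0.618034·n.
#1 (4,8): internal coord 4 + (8)·β' = -0.944272; -0.944272 ∈ [-1.4, -0.8) → IN Λ
#2 (-4,-6): internal coord -4 + (-6)·β' = -0.291796; -0.291796 ∉ [-1.4, -0.8) → out
#3 (-7,-8): internal coord -7 + (-8)·β' = -2.055728; -2.055728 ∉ [-1.4, -0.8) → out

1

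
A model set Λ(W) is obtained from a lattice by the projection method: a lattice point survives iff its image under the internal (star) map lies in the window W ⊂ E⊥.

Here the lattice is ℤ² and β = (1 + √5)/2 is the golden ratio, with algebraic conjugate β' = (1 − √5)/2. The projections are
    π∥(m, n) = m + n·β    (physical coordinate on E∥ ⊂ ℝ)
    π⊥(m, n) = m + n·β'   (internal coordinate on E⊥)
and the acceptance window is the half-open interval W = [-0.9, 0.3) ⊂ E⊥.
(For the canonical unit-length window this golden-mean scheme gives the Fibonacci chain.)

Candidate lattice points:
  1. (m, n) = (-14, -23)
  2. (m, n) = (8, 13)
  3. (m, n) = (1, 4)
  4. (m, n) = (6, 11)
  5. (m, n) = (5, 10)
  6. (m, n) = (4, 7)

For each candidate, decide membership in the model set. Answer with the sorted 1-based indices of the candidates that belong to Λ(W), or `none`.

1, 2, 4, 6

Compute β' = (1−√5)/2 = -0.6180, so π⊥(m,n) = m -0.6180·n.
candidate 1: (m,n)=(-14,-23) → π∥ = -14-23·β ≈ -51.2148, π⊥ = -14-23·β' ≈ 0.2148 ∈ [-0.9, 0.3) ⇒ IN Λ
candidate 2: (m,n)=(8,13) → π∥ = 8+13·β ≈ 29.0344, π⊥ = 8+13·β' ≈ -0.0344 ∈ [-0.9, 0.3) ⇒ IN Λ
candidate 3: (m,n)=(1,4) → π∥ = 1+4·β ≈ 7.4721, π⊥ = 1+4·β' ≈ -1.4721 ∉ [-0.9, 0.3) ⇒ out
candidate 4: (m,n)=(6,11) → π∥ = 6+11·β ≈ 23.7984, π⊥ = 6+11·β' ≈ -0.7984 ∈ [-0.9, 0.3) ⇒ IN Λ
candidate 5: (m,n)=(5,10) → π∥ = 5+10·β ≈ 21.1803, π⊥ = 5+10·β' ≈ -1.1803 ∉ [-0.9, 0.3) ⇒ out
candidate 6: (m,n)=(4,7) → π∥ = 4+7·β ≈ 15.3262, π⊥ = 4+7·β' ≈ -0.3262 ∈ [-0.9, 0.3) ⇒ IN Λ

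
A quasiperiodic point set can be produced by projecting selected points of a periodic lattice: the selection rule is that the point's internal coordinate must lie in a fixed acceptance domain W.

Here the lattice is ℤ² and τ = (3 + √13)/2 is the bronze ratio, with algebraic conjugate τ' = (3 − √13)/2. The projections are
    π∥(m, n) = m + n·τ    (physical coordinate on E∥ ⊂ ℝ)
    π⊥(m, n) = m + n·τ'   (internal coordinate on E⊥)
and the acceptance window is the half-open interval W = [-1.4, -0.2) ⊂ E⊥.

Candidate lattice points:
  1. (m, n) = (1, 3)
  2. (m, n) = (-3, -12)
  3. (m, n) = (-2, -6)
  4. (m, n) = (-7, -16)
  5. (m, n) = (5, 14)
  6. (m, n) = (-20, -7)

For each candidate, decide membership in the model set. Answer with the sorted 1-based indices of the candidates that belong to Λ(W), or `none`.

none

Numerically τ ≈ 3.302776 and τ' = −1/τ ≈ -0.302776.
#1 (1,3): internal coord 1 + (3)·τ' = +0.091673; +0.091673 ∉ [-1.4, -0.2) → out
#2 (-3,-12): internal coord -3 + (-12)·τ' = +0.633308; +0.633308 ∉ [-1.4, -0.2) → out
#3 (-2,-6): internal coord -2 + (-6)·τ' = -0.183346; -0.183346 ∉ [-1.4, -0.2) → out
#4 (-7,-16): internal coord -7 + (-16)·τ' = -2.155590; -2.155590 ∉ [-1.4, -0.2) → out
#5 (5,14): internal coord 5 + (14)·τ' = +0.761141; +0.761141 ∉ [-1.4, -0.2) → out
#6 (-20,-7): internal coord -20 + (-7)·τ' = -17.880571; -17.880571 ∉ [-1.4, -0.2) → out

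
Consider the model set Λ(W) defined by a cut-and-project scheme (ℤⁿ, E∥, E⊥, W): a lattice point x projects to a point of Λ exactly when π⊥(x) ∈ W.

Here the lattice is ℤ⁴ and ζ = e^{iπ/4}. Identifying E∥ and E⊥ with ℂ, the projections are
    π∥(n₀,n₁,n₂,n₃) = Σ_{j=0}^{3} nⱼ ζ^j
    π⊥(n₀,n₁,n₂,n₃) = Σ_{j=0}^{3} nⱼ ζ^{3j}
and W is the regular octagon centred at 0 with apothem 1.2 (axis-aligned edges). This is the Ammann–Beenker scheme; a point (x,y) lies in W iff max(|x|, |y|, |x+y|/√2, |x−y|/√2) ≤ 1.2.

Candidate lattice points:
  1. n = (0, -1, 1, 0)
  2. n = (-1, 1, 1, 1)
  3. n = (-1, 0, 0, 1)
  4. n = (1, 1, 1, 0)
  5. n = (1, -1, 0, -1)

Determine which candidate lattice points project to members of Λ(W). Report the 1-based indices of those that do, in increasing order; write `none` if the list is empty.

Internal map: ζ^{3j} for j=0..3 gives (1,0), (−√2/2,√2/2), (0,−1), (√2/2,√2/2).
#1 (0, -1, 1, 0): internal (0.7071, -1.7071); octagon support 1.7071 vs apothem 1.2 → ∉ W
#2 (-1, 1, 1, 1): internal (-1.0000, 0.4142); octagon support 1.0000 vs apothem 1.2 → ∈ W
#3 (-1, 0, 0, 1): internal (-0.2929, 0.7071); octagon support 0.7071 vs apothem 1.2 → ∈ W
#4 (1, 1, 1, 0): internal (0.2929, -0.2929); octagon support 0.4142 vs apothem 1.2 → ∈ W
#5 (1, -1, 0, -1): internal (1.0000, -1.4142); octagon support 1.7071 vs apothem 1.2 → ∉ W

2, 3, 4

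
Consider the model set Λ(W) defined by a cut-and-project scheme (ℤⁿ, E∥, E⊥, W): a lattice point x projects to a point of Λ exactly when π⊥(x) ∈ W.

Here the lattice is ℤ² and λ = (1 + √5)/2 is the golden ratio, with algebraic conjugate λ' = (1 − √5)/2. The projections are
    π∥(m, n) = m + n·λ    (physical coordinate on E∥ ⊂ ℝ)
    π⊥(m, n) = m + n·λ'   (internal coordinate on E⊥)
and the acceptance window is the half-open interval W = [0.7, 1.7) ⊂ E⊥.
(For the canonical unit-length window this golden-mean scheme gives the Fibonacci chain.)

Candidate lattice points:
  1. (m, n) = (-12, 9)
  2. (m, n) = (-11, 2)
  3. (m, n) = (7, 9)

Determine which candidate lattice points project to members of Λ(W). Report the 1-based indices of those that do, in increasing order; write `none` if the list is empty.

3

Compute λ' = (1−√5)/2 = -0.61803, so π⊥(m,n) = m -0.61803·n.
#1 (-12,9): internal coord -12 + (9)·λ' = -17.56231; -17.56231 ∉ [0.7, 1.7) → out
#2 (-11,2): internal coord -11 + (2)·λ' = -12.23607; -12.23607 ∉ [0.7, 1.7) → out
#3 (7,9): internal coord 7 + (9)·λ' = +1.43769; +1.43769 ∈ [0.7, 1.7) → IN Λ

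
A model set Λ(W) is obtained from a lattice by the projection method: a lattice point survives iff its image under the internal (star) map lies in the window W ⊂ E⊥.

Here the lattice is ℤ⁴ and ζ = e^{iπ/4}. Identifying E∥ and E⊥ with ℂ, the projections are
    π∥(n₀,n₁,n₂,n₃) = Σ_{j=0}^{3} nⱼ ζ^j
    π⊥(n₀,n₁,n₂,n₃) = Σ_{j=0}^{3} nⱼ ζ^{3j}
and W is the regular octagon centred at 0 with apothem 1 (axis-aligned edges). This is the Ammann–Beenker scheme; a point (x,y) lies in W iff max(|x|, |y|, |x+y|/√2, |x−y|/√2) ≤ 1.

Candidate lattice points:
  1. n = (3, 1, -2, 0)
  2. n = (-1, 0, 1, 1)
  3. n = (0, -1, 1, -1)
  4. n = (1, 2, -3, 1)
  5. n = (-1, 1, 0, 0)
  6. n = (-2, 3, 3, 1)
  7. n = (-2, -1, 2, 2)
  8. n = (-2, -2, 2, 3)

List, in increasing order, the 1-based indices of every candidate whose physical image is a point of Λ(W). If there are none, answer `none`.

Internal map: ζ^{3j} for j=0..3 gives (1,0), (−√2/2,√2/2), (0,−1), (√2/2,√2/2).
candidate 1: n = (3, 1, -2, 0) → π⊥ ≈ (+2.29289, +2.70711); max(|x|,|y|,|x±y|/√2) = 3.53553 > 1 ⇒ ∉ W
candidate 2: n = (-1, 0, 1, 1) → π⊥ ≈ (-0.29289, -0.29289); max(|x|,|y|,|x±y|/√2) = 0.41421 ≤ 1 ⇒ ∈ W
candidate 3: n = (0, -1, 1, -1) → π⊥ ≈ (+0.00000, -2.41421); max(|x|,|y|,|x±y|/√2) = 2.41421 > 1 ⇒ ∉ W
candidate 4: n = (1, 2, -3, 1) → π⊥ ≈ (+0.29289, +5.12132); max(|x|,|y|,|x±y|/√2) = 5.12132 > 1 ⇒ ∉ W
candidate 5: n = (-1, 1, 0, 0) → π⊥ ≈ (-1.70711, +0.70711); max(|x|,|y|,|x±y|/√2) = 1.70711 > 1 ⇒ ∉ W
candidate 6: n = (-2, 3, 3, 1) → π⊥ ≈ (-3.41421, -0.17157); max(|x|,|y|,|x±y|/√2) = 3.41421 > 1 ⇒ ∉ W
candidate 7: n = (-2, -1, 2, 2) → π⊥ ≈ (+0.12132, -1.29289); max(|x|,|y|,|x±y|/√2) = 1.29289 > 1 ⇒ ∉ W
candidate 8: n = (-2, -2, 2, 3) → π⊥ ≈ (+1.53553, -1.29289); max(|x|,|y|,|x±y|/√2) = 2.00000 > 1 ⇒ ∉ W

2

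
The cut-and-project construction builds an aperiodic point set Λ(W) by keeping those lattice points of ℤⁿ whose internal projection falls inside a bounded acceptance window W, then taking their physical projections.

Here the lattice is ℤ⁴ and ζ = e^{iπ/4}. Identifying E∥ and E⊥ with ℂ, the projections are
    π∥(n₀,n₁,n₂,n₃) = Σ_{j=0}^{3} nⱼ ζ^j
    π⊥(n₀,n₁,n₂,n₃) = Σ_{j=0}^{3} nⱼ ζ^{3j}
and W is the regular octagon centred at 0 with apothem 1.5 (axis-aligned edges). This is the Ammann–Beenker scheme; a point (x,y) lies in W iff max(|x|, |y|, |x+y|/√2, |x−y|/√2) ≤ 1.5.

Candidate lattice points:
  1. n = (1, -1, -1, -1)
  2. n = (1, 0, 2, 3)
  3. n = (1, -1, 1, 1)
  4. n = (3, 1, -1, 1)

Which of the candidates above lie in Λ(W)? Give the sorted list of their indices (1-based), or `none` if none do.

1

Internal map: ζ^{3j} for j=0..3 gives (1,0), (−√2/2,√2/2), (0,−1), (√2/2,√2/2).
candidate 1: n = (1, -1, -1, -1) → π⊥ ≈ (+1.000000, -0.414214); max(|x|,|y|,|x±y|/√2) = 1.000000 ≤ 1.5 ⇒ ∈ W
candidate 2: n = (1, 0, 2, 3) → π⊥ ≈ (+3.121320, +0.121320); max(|x|,|y|,|x±y|/√2) = 3.121320 > 1.5 ⇒ ∉ W
candidate 3: n = (1, -1, 1, 1) → π⊥ ≈ (+2.414214, -1.000000); max(|x|,|y|,|x±y|/√2) = 2.414214 > 1.5 ⇒ ∉ W
candidate 4: n = (3, 1, -1, 1) → π⊥ ≈ (+3.000000, +2.414214); max(|x|,|y|,|x±y|/√2) = 3.828427 > 1.5 ⇒ ∉ W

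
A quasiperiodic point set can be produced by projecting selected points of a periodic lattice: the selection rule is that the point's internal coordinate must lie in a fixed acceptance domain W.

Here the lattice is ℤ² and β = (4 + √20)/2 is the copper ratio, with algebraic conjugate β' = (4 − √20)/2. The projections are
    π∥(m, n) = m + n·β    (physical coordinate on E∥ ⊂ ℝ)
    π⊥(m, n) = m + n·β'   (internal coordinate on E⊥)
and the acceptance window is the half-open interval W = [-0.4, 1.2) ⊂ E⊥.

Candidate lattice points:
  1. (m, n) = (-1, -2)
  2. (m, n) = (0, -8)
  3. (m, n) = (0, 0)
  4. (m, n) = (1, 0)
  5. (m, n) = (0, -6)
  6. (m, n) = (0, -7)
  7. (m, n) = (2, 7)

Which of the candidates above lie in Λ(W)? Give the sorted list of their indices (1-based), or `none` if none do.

Numerically β ≈ 4.2361 and β' = −1/β ≈ -0.2361.
[1] lift (-1,-2): star map gives -0.5279; window check -0.4 ≤ -0.5279 < 1.2 is false → out
[2] lift (0,-8): star map gives 1.8885; window check -0.4 ≤ 1.8885 < 1.2 is false → out
[3] lift (0,0): star map gives 0.0000; window check -0.4 ≤ 0.0000 < 1.2 is true → IN Λ
[4] lift (1,0): star map gives 1.0000; window check -0.4 ≤ 1.0000 < 1.2 is true → IN Λ
[5] lift (0,-6): star map gives 1.4164; window check -0.4 ≤ 1.4164 < 1.2 is false → out
[6] lift (0,-7): star map gives 1.6525; window check -0.4 ≤ 1.6525 < 1.2 is false → out
[7] lift (2,7): star map gives 0.3475; window check -0.4 ≤ 0.3475 < 1.2 is true → IN Λ

3, 4, 7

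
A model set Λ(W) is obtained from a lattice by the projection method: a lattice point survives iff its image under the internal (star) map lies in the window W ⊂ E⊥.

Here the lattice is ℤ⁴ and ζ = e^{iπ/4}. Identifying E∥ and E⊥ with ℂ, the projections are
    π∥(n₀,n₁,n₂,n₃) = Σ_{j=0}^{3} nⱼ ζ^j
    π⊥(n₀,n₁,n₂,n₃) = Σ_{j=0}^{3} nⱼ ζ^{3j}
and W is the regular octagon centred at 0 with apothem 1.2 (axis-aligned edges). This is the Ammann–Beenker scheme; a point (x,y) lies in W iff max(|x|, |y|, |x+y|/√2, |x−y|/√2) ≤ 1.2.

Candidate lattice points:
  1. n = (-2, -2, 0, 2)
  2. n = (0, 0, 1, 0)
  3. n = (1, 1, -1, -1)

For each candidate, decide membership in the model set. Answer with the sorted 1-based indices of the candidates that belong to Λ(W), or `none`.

With ζ = e^{iπ/4} the internal vectors are ζ^0,ζ^3,ζ^6,ζ^9.
#1 (-2, -2, 0, 2): internal (0.8284, 0.0000); octagon support 0.8284 vs apothem 1.2 → ∈ W
#2 (0, 0, 1, 0): internal (0.0000, -1.0000); octagon support 1.0000 vs apothem 1.2 → ∈ W
#3 (1, 1, -1, -1): internal (-0.4142, 1.0000); octagon support 1.0000 vs apothem 1.2 → ∈ W

1, 2, 3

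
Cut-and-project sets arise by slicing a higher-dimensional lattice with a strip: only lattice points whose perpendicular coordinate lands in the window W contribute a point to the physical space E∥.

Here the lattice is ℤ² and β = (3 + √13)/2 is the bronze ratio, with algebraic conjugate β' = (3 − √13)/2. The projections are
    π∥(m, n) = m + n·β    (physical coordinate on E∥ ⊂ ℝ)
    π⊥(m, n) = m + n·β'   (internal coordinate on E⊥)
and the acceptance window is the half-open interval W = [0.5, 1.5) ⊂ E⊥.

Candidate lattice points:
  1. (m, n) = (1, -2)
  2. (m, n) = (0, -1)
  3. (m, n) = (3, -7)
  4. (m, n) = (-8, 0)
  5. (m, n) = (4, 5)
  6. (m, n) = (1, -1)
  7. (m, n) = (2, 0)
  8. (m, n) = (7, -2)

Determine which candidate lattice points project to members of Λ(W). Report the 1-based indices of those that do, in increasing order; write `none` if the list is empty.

Numerically β ≈ 3.3028 and β' = −1/β ≈ -0.3028.
candidate 1: (m,n)=(1,-2) → π∥ = 1-2·β ≈ -5.6056, π⊥ = 1-2·β' ≈ 1.6056 ∉ [0.5, 1.5) ⇒ out
candidate 2: (m,n)=(0,-1) → π∥ = 0-1·β ≈ -3.3028, π⊥ = 0-1·β' ≈ 0.3028 ∉ [0.5, 1.5) ⇒ out
candidate 3: (m,n)=(3,-7) → π∥ = 3-7·β ≈ -20.1194, π⊥ = 3-7·β' ≈ 5.1194 ∉ [0.5, 1.5) ⇒ out
candidate 4: (m,n)=(-8,0) → π∥ = -8+0·β ≈ -8.0000, π⊥ = -8+0·β' ≈ -8.0000 ∉ [0.5, 1.5) ⇒ out
candidate 5: (m,n)=(4,5) → π∥ = 4+5·β ≈ 20.5139, π⊥ = 4+5·β' ≈ 2.4861 ∉ [0.5, 1.5) ⇒ out
candidate 6: (m,n)=(1,-1) → π∥ = 1-1·β ≈ -2.3028, π⊥ = 1-1·β' ≈ 1.3028 ∈ [0.5, 1.5) ⇒ IN Λ
candidate 7: (m,n)=(2,0) → π∥ = 2+0·β ≈ 2.0000, π⊥ = 2+0·β' ≈ 2.0000 ∉ [0.5, 1.5) ⇒ out
candidate 8: (m,n)=(7,-2) → π∥ = 7-2·β ≈ 0.3944, π⊥ = 7-2·β' ≈ 7.6056 ∉ [0.5, 1.5) ⇒ out

6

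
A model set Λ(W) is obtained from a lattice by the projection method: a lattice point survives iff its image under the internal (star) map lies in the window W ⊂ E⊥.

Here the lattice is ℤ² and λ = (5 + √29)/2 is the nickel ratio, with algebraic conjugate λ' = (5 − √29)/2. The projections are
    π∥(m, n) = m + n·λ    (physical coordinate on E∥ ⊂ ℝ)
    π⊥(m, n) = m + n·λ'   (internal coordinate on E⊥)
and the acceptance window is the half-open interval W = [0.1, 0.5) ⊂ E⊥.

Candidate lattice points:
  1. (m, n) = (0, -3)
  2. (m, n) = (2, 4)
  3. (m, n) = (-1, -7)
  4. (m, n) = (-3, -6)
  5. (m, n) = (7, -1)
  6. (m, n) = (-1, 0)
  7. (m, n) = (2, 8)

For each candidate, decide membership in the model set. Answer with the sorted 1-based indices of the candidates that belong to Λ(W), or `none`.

Numerically λ ≈ 5.192582 and λ' = −1/λ ≈ -0.192582.
candidate 1: (m,n)=(0,-3) → π∥ = 0-3·λ ≈ -15.577747, π⊥ = 0-3·λ' ≈ 0.577747 ∉ [0.1, 0.5) ⇒ out
candidate 2: (m,n)=(2,4) → π∥ = 2+4·λ ≈ 22.770330, π⊥ = 2+4·λ' ≈ 1.229670 ∉ [0.1, 0.5) ⇒ out
candidate 3: (m,n)=(-1,-7) → π∥ = -1-7·λ ≈ -37.348077, π⊥ = -1-7·λ' ≈ 0.348077 ∈ [0.1, 0.5) ⇒ IN Λ
candidate 4: (m,n)=(-3,-6) → π∥ = -3-6·λ ≈ -34.155494, π⊥ = -3-6·λ' ≈ -1.844506 ∉ [0.1, 0.5) ⇒ out
candidate 5: (m,n)=(7,-1) → π∥ = 7-1·λ ≈ 1.807418, π⊥ = 7-1·λ' ≈ 7.192582 ∉ [0.1, 0.5) ⇒ out
candidate 6: (m,n)=(-1,0) → π∥ = -1+0·λ ≈ -1.000000, π⊥ = -1+0·λ' ≈ -1.000000 ∉ [0.1, 0.5) ⇒ out
candidate 7: (m,n)=(2,8) → π∥ = 2+8·λ ≈ 43.540659, π⊥ = 2+8·λ' ≈ 0.459341 ∈ [0.1, 0.5) ⇒ IN Λ

3, 7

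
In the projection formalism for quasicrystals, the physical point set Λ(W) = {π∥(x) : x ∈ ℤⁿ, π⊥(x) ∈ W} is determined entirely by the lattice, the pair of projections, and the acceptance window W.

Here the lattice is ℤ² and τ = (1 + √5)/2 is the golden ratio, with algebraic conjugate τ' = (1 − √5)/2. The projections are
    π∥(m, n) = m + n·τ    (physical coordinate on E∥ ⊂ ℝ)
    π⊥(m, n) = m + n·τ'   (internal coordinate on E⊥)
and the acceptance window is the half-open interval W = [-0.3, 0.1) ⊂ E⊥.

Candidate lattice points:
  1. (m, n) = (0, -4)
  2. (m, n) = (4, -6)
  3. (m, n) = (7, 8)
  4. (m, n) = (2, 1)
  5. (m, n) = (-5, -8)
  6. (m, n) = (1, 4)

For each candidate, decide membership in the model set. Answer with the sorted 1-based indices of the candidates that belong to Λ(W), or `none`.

Compute τ' = (1−√5)/2 = -0.618034, so π⊥(m,n) = m -0.618034·n.
candidate 1: (m,n)=(0,-4) → π∥ = 0-4·τ ≈ -6.472136, π⊥ = 0-4·τ' ≈ 2.472136 ∉ [-0.3, 0.1) ⇒ out
candidate 2: (m,n)=(4,-6) → π∥ = 4-6·τ ≈ -5.708204, π⊥ = 4-6·τ' ≈ 7.708204 ∉ [-0.3, 0.1) ⇒ out
candidate 3: (m,n)=(7,8) → π∥ = 7+8·τ ≈ 19.944272, π⊥ = 7+8·τ' ≈ 2.055728 ∉ [-0.3, 0.1) ⇒ out
candidate 4: (m,n)=(2,1) → π∥ = 2+1·τ ≈ 3.618034, π⊥ = 2+1·τ' ≈ 1.381966 ∉ [-0.3, 0.1) ⇒ out
candidate 5: (m,n)=(-5,-8) → π∥ = -5-8·τ ≈ -17.944272, π⊥ = -5-8·τ' ≈ -0.055728 ∈ [-0.3, 0.1) ⇒ IN Λ
candidate 6: (m,n)=(1,4) → π∥ = 1+4·τ ≈ 7.472136, π⊥ = 1+4·τ' ≈ -1.472136 ∉ [-0.3, 0.1) ⇒ out

5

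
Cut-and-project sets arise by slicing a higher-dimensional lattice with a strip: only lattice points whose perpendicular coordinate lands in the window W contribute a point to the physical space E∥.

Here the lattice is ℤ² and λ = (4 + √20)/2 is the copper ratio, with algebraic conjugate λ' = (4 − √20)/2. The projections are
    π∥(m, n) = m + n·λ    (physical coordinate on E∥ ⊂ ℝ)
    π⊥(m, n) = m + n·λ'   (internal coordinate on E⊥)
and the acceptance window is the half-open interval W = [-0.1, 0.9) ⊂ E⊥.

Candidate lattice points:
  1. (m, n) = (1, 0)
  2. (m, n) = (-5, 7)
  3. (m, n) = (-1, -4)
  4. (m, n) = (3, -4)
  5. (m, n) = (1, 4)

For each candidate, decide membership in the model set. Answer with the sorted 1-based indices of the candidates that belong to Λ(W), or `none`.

Numerically λ ≈ 4.2361 and λ' = −1/λ ≈ -0.2361.
candidate 1: (m,n)=(1,0) → π∥ = 1+0·λ ≈ 1.0000, π⊥ = 1+0·λ' ≈ 1.0000 ∉ [-0.1, 0.9) ⇒ out
candidate 2: (m,n)=(-5,7) → π∥ = -5+7·λ ≈ 24.6525, π⊥ = -5+7·λ' ≈ -6.6525 ∉ [-0.1, 0.9) ⇒ out
candidate 3: (m,n)=(-1,-4) → π∥ = -1-4·λ ≈ -17.9443, π⊥ = -1-4·λ' ≈ -0.0557 ∈ [-0.1, 0.9) ⇒ IN Λ
candidate 4: (m,n)=(3,-4) → π∥ = 3-4·λ ≈ -13.9443, π⊥ = 3-4·λ' ≈ 3.9443 ∉ [-0.1, 0.9) ⇒ out
candidate 5: (m,n)=(1,4) → π∥ = 1+4·λ ≈ 17.9443, π⊥ = 1+4·λ' ≈ 0.0557 ∈ [-0.1, 0.9) ⇒ IN Λ

3, 5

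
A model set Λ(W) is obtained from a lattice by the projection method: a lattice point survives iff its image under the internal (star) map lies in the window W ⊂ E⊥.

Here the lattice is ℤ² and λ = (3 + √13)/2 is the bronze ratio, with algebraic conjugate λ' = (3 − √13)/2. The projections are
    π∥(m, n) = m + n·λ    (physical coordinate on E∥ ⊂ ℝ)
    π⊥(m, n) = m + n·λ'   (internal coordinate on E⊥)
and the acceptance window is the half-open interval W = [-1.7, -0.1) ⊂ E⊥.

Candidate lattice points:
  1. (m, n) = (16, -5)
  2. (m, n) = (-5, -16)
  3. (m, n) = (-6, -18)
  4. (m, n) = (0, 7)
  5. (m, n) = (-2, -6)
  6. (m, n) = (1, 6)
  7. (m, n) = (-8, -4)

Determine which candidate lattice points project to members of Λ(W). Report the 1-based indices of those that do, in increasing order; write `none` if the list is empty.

2, 3, 5, 6

Compute λ' = (3−√13)/2 = -0.302776, so π⊥(m,n) = m -0.302776·n.
candidate 1: (m,n)=(16,-5) → π∥ = 16-5·λ ≈ -0.513878, π⊥ = 16-5·λ' ≈ 17.513878 ∉ [-1.7, -0.1) ⇒ out
candidate 2: (m,n)=(-5,-16) → π∥ = -5-16·λ ≈ -57.844410, π⊥ = -5-16·λ' ≈ -0.155590 ∈ [-1.7, -0.1) ⇒ IN Λ
candidate 3: (m,n)=(-6,-18) → π∥ = -6-18·λ ≈ -65.449961, π⊥ = -6-18·λ' ≈ -0.550039 ∈ [-1.7, -0.1) ⇒ IN Λ
candidate 4: (m,n)=(0,7) → π∥ = 0+7·λ ≈ 23.119429, π⊥ = 0+7·λ' ≈ -2.119429 ∉ [-1.7, -0.1) ⇒ out
candidate 5: (m,n)=(-2,-6) → π∥ = -2-6·λ ≈ -21.816654, π⊥ = -2-6·λ' ≈ -0.183346 ∈ [-1.7, -0.1) ⇒ IN Λ
candidate 6: (m,n)=(1,6) → π∥ = 1+6·λ ≈ 20.816654, π⊥ = 1+6·λ' ≈ -0.816654 ∈ [-1.7, -0.1) ⇒ IN Λ
candidate 7: (m,n)=(-8,-4) → π∥ = -8-4·λ ≈ -21.211103, π⊥ = -8-4·λ' ≈ -6.788897 ∉ [-1.7, -0.1) ⇒ out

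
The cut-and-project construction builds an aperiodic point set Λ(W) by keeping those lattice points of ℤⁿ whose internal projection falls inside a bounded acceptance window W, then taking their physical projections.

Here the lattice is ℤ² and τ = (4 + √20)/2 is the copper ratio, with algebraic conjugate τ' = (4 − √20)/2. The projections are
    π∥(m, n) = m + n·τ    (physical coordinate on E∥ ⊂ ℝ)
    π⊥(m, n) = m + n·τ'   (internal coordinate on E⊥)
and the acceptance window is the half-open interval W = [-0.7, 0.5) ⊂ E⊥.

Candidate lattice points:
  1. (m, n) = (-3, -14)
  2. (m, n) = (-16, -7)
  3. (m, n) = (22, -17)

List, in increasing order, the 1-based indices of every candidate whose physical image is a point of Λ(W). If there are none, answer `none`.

τ' = (4−√20)/2 ≈ -0.2361.
#1 (-3,-14): internal coord -3 + (-14)·τ' = +0.3050; +0.3050 ∈ [-0.7, 0.5) → IN Λ
#2 (-16,-7): internal coord -16 + (-7)·τ' = -14.3475; -14.3475 ∉ [-0.7, 0.5) → out
#3 (22,-17): internal coord 22 + (-17)·τ' = +26.0132; +26.0132 ∉ [-0.7, 0.5) → out

1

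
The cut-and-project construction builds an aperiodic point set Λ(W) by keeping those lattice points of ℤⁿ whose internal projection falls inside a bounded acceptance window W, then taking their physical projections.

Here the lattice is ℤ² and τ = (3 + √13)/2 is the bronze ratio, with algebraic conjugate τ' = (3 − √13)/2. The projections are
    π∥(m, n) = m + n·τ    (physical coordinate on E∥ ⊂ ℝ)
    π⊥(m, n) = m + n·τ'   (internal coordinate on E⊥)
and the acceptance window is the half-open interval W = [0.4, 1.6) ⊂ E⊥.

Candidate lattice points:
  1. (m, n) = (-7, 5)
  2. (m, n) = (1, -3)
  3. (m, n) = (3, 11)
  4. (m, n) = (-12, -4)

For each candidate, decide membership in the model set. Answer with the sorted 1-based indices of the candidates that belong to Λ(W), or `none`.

Numerically τ ≈ 3.302776 and τ' = −1/τ ≈ -0.302776.
#1 (-7,5): internal coord -7 + (5)·τ' = -8.513878; -8.513878 ∉ [0.4, 1.6) → out
#2 (1,-3): internal coord 1 + (-3)·τ' = +1.908327; +1.908327 ∉ [0.4, 1.6) → out
#3 (3,11): internal coord 3 + (11)·τ' = -0.330532; -0.330532 ∉ [0.4, 1.6) → out
#4 (-12,-4): internal coord -12 + (-4)·τ' = -10.788897; -10.788897 ∉ [0.4, 1.6) → out

none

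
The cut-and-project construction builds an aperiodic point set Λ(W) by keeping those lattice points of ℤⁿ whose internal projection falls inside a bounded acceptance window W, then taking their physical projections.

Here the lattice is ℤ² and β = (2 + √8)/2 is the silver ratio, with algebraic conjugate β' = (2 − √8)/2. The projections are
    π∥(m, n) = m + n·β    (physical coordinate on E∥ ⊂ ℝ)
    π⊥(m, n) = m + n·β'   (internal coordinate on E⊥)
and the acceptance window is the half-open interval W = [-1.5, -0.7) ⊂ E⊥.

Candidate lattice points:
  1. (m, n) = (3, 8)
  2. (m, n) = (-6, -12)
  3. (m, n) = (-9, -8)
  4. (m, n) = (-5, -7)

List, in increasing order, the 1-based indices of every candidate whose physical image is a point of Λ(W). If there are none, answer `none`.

2

Compute β' = (2−√8)/2 = -0.41421, so π⊥(m,n) = m -0.41421·n.
candidate 1: (m,n)=(3,8) → π∥ = 3+8·β ≈ 22.31371, π⊥ = 3+8·β' ≈ -0.31371 ∉ [-1.5, -0.7) ⇒ out
candidate 2: (m,n)=(-6,-12) → π∥ = -6-12·β ≈ -34.97056, π⊥ = -6-12·β' ≈ -1.02944 ∈ [-1.5, -0.7) ⇒ IN Λ
candidate 3: (m,n)=(-9,-8) → π∥ = -9-8·β ≈ -28.31371, π⊥ = -9-8·β' ≈ -5.68629 ∉ [-1.5, -0.7) ⇒ out
candidate 4: (m,n)=(-5,-7) → π∥ = -5-7·β ≈ -21.89949, π⊥ = -5-7·β' ≈ -2.10051 ∉ [-1.5, -0.7) ⇒ out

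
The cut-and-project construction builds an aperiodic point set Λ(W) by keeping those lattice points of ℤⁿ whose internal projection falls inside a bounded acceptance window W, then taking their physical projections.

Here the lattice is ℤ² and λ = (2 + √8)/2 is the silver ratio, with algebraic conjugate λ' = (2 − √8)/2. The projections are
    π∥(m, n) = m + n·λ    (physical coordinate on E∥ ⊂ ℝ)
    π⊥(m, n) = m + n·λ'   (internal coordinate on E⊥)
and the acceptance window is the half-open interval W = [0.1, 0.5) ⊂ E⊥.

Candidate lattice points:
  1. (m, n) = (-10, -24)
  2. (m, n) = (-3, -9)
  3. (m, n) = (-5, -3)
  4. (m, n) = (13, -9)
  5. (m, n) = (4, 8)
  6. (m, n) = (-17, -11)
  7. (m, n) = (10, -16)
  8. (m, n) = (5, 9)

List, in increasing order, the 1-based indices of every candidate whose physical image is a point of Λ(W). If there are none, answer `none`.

none

λ' = (2−√8)/2 ≈ -0.41421.
candidate 1: (m,n)=(-10,-24) → π∥ = -10-24·λ ≈ -67.94113, π⊥ = -10-24·λ' ≈ -0.05887 ∉ [0.1, 0.5) ⇒ out
candidate 2: (m,n)=(-3,-9) → π∥ = -3-9·λ ≈ -24.72792, π⊥ = -3-9·λ' ≈ 0.72792 ∉ [0.1, 0.5) ⇒ out
candidate 3: (m,n)=(-5,-3) → π∥ = -5-3·λ ≈ -12.24264, π⊥ = -5-3·λ' ≈ -3.75736 ∉ [0.1, 0.5) ⇒ out
candidate 4: (m,n)=(13,-9) → π∥ = 13-9·λ ≈ -8.72792, π⊥ = 13-9·λ' ≈ 16.72792 ∉ [0.1, 0.5) ⇒ out
candidate 5: (m,n)=(4,8) → π∥ = 4+8·λ ≈ 23.31371, π⊥ = 4+8·λ' ≈ 0.68629 ∉ [0.1, 0.5) ⇒ out
candidate 6: (m,n)=(-17,-11) → π∥ = -17-11·λ ≈ -43.55635, π⊥ = -17-11·λ' ≈ -12.44365 ∉ [0.1, 0.5) ⇒ out
candidate 7: (m,n)=(10,-16) → π∥ = 10-16·λ ≈ -28.62742, π⊥ = 10-16·λ' ≈ 16.62742 ∉ [0.1, 0.5) ⇒ out
candidate 8: (m,n)=(5,9) → π∥ = 5+9·λ ≈ 26.72792, π⊥ = 5+9·λ' ≈ 1.27208 ∉ [0.1, 0.5) ⇒ out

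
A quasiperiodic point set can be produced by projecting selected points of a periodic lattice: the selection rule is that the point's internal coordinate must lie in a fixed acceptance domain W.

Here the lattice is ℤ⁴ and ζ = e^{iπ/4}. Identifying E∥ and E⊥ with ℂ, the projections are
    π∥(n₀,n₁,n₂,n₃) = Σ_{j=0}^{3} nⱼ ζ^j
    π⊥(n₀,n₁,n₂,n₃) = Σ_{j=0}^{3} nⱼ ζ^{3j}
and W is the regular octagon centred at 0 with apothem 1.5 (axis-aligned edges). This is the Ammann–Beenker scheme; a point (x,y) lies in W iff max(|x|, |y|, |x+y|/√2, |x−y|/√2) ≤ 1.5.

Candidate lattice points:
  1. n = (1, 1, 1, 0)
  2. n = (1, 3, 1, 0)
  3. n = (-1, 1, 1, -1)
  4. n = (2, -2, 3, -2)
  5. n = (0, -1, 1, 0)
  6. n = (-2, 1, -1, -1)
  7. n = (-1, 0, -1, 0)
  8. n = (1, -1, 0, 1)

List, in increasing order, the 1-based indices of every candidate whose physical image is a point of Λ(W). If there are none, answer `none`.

With ζ = e^{iπ/4} the internal vectors are ζ^0,ζ^3,ζ^6,ζ^9.
candidate 1: n = (1, 1, 1, 0) → π⊥ ≈ (+0.29289, -0.29289); max(|x|,|y|,|x±y|/√2) = 0.41421 ≤ 1.5 ⇒ ∈ W
candidate 2: n = (1, 3, 1, 0) → π⊥ ≈ (-1.12132, +1.12132); max(|x|,|y|,|x±y|/√2) = 1.58579 > 1.5 ⇒ ∉ W
candidate 3: n = (-1, 1, 1, -1) → π⊥ ≈ (-2.41421, -1.00000); max(|x|,|y|,|x±y|/√2) = 2.41421 > 1.5 ⇒ ∉ W
candidate 4: n = (2, -2, 3, -2) → π⊥ ≈ (+2.00000, -5.82843); max(|x|,|y|,|x±y|/√2) = 5.82843 > 1.5 ⇒ ∉ W
candidate 5: n = (0, -1, 1, 0) → π⊥ ≈ (+0.70711, -1.70711); max(|x|,|y|,|x±y|/√2) = 1.70711 > 1.5 ⇒ ∉ W
candidate 6: n = (-2, 1, -1, -1) → π⊥ ≈ (-3.41421, +1.00000); max(|x|,|y|,|x±y|/√2) = 3.41421 > 1.5 ⇒ ∉ W
candidate 7: n = (-1, 0, -1, 0) → π⊥ ≈ (-1.00000, +1.00000); max(|x|,|y|,|x±y|/√2) = 1.41421 ≤ 1.5 ⇒ ∈ W
candidate 8: n = (1, -1, 0, 1) → π⊥ ≈ (+2.41421, +0.00000); max(|x|,|y|,|x±y|/√2) = 2.41421 > 1.5 ⇒ ∉ W

1, 7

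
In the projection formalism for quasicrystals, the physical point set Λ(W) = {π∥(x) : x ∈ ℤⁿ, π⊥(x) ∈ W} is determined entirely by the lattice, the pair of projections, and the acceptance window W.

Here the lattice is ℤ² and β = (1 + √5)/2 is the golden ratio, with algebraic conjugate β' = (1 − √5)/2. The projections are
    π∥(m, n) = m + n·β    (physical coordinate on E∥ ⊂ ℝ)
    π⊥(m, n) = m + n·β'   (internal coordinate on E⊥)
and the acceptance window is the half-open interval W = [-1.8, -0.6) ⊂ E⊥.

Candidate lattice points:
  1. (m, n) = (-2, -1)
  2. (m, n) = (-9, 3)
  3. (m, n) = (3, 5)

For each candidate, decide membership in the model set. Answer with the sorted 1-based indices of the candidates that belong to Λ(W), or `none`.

Compute β' = (1−√5)/2 = -0.6180, so π⊥(m,n) = m -0.6180·n.
[1] lift (-2,-1): star map gives -1.3820; window check -1.8 ≤ -1.3820 < -0.6 is true → IN Λ
[2] lift (-9,3): star map gives -10.8541; window check -1.8 ≤ -10.8541 < -0.6 is false → out
[3] lift (3,5): star map gives -0.0902; window check -1.8 ≤ -0.0902 < -0.6 is false → out

1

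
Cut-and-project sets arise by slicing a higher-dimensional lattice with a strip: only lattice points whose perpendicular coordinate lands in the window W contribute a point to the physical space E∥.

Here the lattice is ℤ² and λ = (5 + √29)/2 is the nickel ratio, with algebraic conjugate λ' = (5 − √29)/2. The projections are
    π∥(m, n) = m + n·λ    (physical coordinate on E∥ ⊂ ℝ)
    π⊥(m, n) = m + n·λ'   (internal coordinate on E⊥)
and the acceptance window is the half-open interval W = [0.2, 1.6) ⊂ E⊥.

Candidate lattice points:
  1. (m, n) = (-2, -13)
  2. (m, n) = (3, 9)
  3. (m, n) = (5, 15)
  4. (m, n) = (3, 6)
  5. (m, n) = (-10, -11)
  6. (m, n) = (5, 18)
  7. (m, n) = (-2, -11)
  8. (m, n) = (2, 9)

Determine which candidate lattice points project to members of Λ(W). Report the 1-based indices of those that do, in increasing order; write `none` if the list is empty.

Numerically λ ≈ 5.19258 and λ' = −1/λ ≈ -0.19258.
candidate 1: (m,n)=(-2,-13) → π∥ = -2-13·λ ≈ -69.50357, π⊥ = -2-13·λ' ≈ 0.50357 ∈ [0.2, 1.6) ⇒ IN Λ
candidate 2: (m,n)=(3,9) → π∥ = 3+9·λ ≈ 49.73324, π⊥ = 3+9·λ' ≈ 1.26676 ∈ [0.2, 1.6) ⇒ IN Λ
candidate 3: (m,n)=(5,15) → π∥ = 5+15·λ ≈ 82.88874, π⊥ = 5+15·λ' ≈ 2.11126 ∉ [0.2, 1.6) ⇒ out
candidate 4: (m,n)=(3,6) → π∥ = 3+6·λ ≈ 34.15549, π⊥ = 3+6·λ' ≈ 1.84451 ∉ [0.2, 1.6) ⇒ out
candidate 5: (m,n)=(-10,-11) → π∥ = -10-11·λ ≈ -67.11841, π⊥ = -10-11·λ' ≈ -7.88159 ∉ [0.2, 1.6) ⇒ out
candidate 6: (m,n)=(5,18) → π∥ = 5+18·λ ≈ 98.46648, π⊥ = 5+18·λ' ≈ 1.53352 ∈ [0.2, 1.6) ⇒ IN Λ
candidate 7: (m,n)=(-2,-11) → π∥ = -2-11·λ ≈ -59.11841, π⊥ = -2-11·λ' ≈ 0.11841 ∉ [0.2, 1.6) ⇒ out
candidate 8: (m,n)=(2,9) → π∥ = 2+9·λ ≈ 48.73324, π⊥ = 2+9·λ' ≈ 0.26676 ∈ [0.2, 1.6) ⇒ IN Λ

1, 2, 6, 8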